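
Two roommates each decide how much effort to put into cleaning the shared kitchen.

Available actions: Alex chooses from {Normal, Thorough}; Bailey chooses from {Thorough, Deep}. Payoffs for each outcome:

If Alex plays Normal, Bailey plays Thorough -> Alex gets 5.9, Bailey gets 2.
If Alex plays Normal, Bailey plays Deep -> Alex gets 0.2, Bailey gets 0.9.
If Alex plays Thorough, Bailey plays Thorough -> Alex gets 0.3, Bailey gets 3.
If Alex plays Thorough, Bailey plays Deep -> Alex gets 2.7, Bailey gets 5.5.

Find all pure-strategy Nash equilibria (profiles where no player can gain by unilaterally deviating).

The pure Nash equilibria are (Normal, Thorough), (Thorough, Deep).

Alex against Thorough: payoffs 5.9, 0.3 → best response Normal.
Alex against Deep: payoffs 0.2, 2.7 → best response Thorough.
Bailey against Normal: payoffs 2, 0.9 → best response Thorough.
Bailey against Thorough: payoffs 3, 5.5 → best response Deep.
Mutual best responses: (Normal, Thorough); (Thorough, Deep).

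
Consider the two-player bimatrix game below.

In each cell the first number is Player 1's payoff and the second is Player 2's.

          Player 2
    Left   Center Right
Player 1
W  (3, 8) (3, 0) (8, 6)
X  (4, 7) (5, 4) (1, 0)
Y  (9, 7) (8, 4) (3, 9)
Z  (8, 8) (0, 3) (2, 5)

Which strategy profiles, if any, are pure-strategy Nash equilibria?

none

For each player, find the best response to each opponent profile; mutual best responses are the pure NE.
Player 1 against Left: payoffs 3, 4, 9, 8 → best response Y.
Player 1 against Center: payoffs 3, 5, 8, 0 → best response Y.
Player 1 against Right: payoffs 8, 1, 3, 2 → best response W.
Player 2 against W: payoffs 8, 0, 6 → best response Left.
Player 2 against X: payoffs 7, 4, 0 → best response Left.
Player 2 against Y: payoffs 7, 4, 9 → best response Right.
Player 2 against Z: payoffs 8, 3, 5 → best response Left.
No profile is a mutual best response for all players.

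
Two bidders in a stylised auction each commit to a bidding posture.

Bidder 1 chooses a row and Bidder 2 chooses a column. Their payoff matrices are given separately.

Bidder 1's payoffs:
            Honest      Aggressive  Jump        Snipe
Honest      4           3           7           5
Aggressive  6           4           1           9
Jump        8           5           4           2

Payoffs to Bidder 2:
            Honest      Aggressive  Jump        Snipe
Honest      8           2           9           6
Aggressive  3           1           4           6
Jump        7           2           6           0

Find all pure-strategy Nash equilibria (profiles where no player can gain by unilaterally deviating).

(Honest, Honest): Bidder 1 can switch to Aggressive (4 → 6). Not NE.
(Honest, Aggressive): Bidder 1 can switch to Aggressive (3 → 4). Not NE.
(Honest, Jump): Bidder 1 gets 7, best alternative 4; Bidder 2 gets 9, best alternative 8. No profitable deviation — NE.
(Honest, Snipe): Bidder 1 can switch to Aggressive (5 → 9). Not NE.
(Aggressive, Honest): Bidder 1 can switch to Jump (6 → 8). Not NE.
(Aggressive, Aggressive): Bidder 1 can switch to Jump (4 → 5). Not NE.
(Aggressive, Jump): Bidder 1 can switch to Honest (1 → 7). Not NE.
(Aggressive, Snipe): Bidder 1 gets 9, best alternative 5; Bidder 2 gets 6, best alternative 4. No profitable deviation — NE.
(Jump, Honest): Bidder 1 gets 8, best alternative 6; Bidder 2 gets 7, best alternative 6. No profitable deviation — NE.
(Jump, Aggressive): Bidder 2 can switch to Honest (2 → 7). Not NE.
(Jump, Jump): Bidder 1 can switch to Honest (4 → 7). Not NE.
(The remaining 1 profile has a profitable deviation by the same check.)

The pure Nash equilibria are (Honest, Jump); (Aggressive, Snipe); (Jump, Honest).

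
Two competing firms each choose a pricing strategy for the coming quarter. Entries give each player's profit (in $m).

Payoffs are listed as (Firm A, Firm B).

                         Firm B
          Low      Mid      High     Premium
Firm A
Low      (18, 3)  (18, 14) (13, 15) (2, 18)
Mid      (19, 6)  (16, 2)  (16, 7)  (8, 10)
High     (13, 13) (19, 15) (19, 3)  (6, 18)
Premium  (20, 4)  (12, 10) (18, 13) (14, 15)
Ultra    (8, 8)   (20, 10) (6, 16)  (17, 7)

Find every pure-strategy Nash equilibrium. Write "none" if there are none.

(Low, Low): Firm A can switch to Mid (18 → 19). Not NE.
(Low, Mid): Firm A can switch to High (18 → 19). Not NE.
(Low, High): Firm A can switch to Mid (13 → 16). Not NE.
(Low, Premium): Firm A can switch to Mid (2 → 8). Not NE.
(Mid, Low): Firm A can switch to Premium (19 → 20). Not NE.
(Mid, Mid): Firm A can switch to Low (16 → 18). Not NE.
(Mid, High): Firm A can switch to High (16 → 19). Not NE.
(Mid, Premium): Firm A can switch to Premium (8 → 14). Not NE.
(High, Low): Firm A can switch to Low (13 → 18). Not NE.
(High, Mid): Firm A can switch to Ultra (19 → 20). Not NE.
(The remaining 10 profiles each have a profitable deviation by the same check.)

none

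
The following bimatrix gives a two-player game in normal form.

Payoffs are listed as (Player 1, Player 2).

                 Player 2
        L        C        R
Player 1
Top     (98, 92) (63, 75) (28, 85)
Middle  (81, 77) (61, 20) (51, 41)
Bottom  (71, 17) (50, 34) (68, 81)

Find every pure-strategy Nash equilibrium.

The pure Nash equilibria are (Top, L); (Bottom, R).

Player 1 against L: payoffs 98, 81, 71 → best response Top.
Player 1 against C: payoffs 63, 61, 50 → best response Top.
Player 1 against R: payoffs 28, 51, 68 → best response Bottom.
Player 2 against Top: payoffs 92, 75, 85 → best response L.
Player 2 against Middle: payoffs 77, 20, 41 → best response L.
Player 2 against Bottom: payoffs 17, 34, 81 → best response R.
Mutual best responses: (Top, L); (Bottom, R).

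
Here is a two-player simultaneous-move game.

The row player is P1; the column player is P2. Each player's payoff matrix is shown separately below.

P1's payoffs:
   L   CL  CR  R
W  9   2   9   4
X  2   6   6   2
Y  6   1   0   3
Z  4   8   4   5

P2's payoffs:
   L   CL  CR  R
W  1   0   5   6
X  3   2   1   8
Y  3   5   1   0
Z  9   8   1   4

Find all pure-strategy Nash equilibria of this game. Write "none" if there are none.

There is no pure-strategy Nash equilibrium.

For each player, find the best response to each opponent profile; mutual best responses are the pure NE.
P1 against L: payoffs 9, 2, 6, 4 → best response W.
P1 against CL: payoffs 2, 6, 1, 8 → best response Z.
P1 against CR: payoffs 9, 6, 0, 4 → best response W.
P1 against R: payoffs 4, 2, 3, 5 → best response Z.
P2 against W: payoffs 1, 0, 5, 6 → best response R.
P2 against X: payoffs 3, 2, 1, 8 → best response R.
P2 against Y: payoffs 3, 5, 1, 0 → best response CL.
P2 against Z: payoffs 9, 8, 1, 4 → best response L.
No profile is a mutual best response for all players.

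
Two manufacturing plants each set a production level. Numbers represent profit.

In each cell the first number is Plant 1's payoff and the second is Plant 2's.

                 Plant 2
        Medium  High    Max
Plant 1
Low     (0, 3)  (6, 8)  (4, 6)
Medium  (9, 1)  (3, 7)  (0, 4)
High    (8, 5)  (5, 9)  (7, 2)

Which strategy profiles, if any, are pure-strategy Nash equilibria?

(Low, Medium): Plant 1 can switch to Medium (0 → 9). Not NE.
(Low, High): Plant 1 gets 6, best alternative 5; Plant 2 gets 8, best alternative 6. No profitable deviation — NE.
(Low, Max): Plant 1 can switch to High (4 → 7). Not NE.
(Medium, Medium): Plant 2 can switch to High (1 → 7). Not NE.
(Medium, High): Plant 1 can switch to Low (3 → 6). Not NE.
(Medium, Max): Plant 1 can switch to Low (0 → 4). Not NE.
(High, Medium): Plant 1 can switch to Medium (8 → 9). Not NE.
(High, High): Plant 1 can switch to Low (5 → 6). Not NE.
(High, Max): Plant 2 can switch to Medium (2 → 5). Not NE.

(Low, High)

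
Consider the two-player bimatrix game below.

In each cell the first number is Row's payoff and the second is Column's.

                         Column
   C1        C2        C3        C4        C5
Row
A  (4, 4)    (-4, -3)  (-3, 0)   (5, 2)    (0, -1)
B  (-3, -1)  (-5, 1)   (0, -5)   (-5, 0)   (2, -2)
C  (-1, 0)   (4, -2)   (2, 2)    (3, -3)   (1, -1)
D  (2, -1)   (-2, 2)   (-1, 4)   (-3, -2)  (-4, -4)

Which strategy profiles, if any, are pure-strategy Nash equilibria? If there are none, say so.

(A, C1): Row gets 4, best alternative 2; Column gets 4, best alternative 2. No profitable deviation — NE.
(A, C2): Row can switch to C (-4 → 4). Not NE.
(A, C3): Row can switch to B (-3 → 0). Not NE.
(A, C4): Column can switch to C1 (2 → 4). Not NE.
(A, C5): Row can switch to B (0 → 2). Not NE.
(B, C1): Row can switch to A (-3 → 4). Not NE.
(B, C2): Row can switch to A (-5 → -4). Not NE.
(B, C3): Row can switch to C (0 → 2). Not NE.
(B, C4): Row can switch to A (-5 → 5). Not NE.
(B, C5): Column can switch to C1 (-2 → -1). Not NE.
(C, C1): Row can switch to A (-1 → 4). Not NE.
(C, C2): Column can switch to C1 (-2 → 0). Not NE.
(C, C3): Row gets 2, best alternative 0; Column gets 2, best alternative 0. No profitable deviation — NE.
(C, C4): Row can switch to A (3 → 5). Not NE.
(The remaining 6 profiles each have a profitable deviation by the same check.)

Pure-strategy Nash equilibria: (A, C1) and (C, C3)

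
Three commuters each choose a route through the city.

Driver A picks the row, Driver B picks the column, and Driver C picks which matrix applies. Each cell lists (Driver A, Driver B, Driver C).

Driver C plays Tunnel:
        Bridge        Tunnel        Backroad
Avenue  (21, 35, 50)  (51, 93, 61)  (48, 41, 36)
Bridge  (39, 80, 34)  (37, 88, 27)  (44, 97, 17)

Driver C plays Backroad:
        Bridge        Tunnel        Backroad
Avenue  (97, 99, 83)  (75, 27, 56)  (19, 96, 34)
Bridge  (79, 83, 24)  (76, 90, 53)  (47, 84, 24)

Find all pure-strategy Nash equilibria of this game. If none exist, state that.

The pure Nash equilibria are (Avenue, Bridge, Backroad); (Avenue, Tunnel, Tunnel); (Bridge, Tunnel, Backroad).

Driver A against (Bridge, Tunnel): payoffs 21, 39 → best response Bridge.
Driver A against (Bridge, Backroad): payoffs 97, 79 → best response Avenue.
Driver A against (Tunnel, Tunnel): payoffs 51, 37 → best response Avenue.
Driver A against (Tunnel, Backroad): payoffs 75, 76 → best response Bridge.
Driver A against (Backroad, Tunnel): payoffs 48, 44 → best response Avenue.
Driver A against (Backroad, Backroad): payoffs 19, 47 → best response Bridge.
Driver B against (Avenue, Tunnel): payoffs 35, 93, 41 → best response Tunnel.
Driver B against (Avenue, Backroad): payoffs 99, 27, 96 → best response Bridge.
Driver B against (Bridge, Tunnel): payoffs 80, 88, 97 → best response Backroad.
Driver B against (Bridge, Backroad): payoffs 83, 90, 84 → best response Tunnel.
Driver C against (Avenue, Bridge): payoffs 50, 83 → best response Backroad.
Driver C against (Avenue, Tunnel): payoffs 61, 56 → best response Tunnel.
Driver C against (Avenue, Backroad): payoffs 36, 34 → best response Tunnel.
Driver C against (Bridge, Bridge): payoffs 34, 24 → best response Tunnel.
Driver C against (Bridge, Tunnel): payoffs 27, 53 → best response Backroad.
Driver C against (Bridge, Backroad): payoffs 17, 24 → best response Backroad.
Mutual best responses: (Avenue, Bridge, Backroad); (Avenue, Tunnel, Tunnel); (Bridge, Tunnel, Backroad).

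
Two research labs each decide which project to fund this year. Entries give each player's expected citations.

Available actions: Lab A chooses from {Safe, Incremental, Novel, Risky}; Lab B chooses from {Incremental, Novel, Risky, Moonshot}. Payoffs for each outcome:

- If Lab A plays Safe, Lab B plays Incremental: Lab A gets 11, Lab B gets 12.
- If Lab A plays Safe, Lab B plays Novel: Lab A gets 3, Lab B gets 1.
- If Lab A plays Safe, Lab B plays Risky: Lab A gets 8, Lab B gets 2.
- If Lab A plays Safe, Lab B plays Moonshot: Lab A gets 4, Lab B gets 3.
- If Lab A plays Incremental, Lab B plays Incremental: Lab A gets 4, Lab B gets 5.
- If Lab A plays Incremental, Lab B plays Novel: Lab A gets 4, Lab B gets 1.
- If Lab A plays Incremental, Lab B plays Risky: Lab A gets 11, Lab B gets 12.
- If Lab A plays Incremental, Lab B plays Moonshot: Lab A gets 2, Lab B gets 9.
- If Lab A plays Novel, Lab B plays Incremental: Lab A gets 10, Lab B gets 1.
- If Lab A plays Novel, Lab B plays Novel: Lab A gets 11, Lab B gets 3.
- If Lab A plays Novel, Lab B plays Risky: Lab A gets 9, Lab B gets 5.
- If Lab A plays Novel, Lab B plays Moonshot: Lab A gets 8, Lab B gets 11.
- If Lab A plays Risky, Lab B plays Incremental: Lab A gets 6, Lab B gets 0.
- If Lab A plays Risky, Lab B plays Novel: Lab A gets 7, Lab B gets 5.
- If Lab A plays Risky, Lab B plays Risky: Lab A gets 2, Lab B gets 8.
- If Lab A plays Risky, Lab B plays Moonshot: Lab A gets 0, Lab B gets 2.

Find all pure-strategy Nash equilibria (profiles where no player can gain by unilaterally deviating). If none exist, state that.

For each player, find the best response to each opponent profile; mutual best responses are the pure NE.
Lab A against Incremental: payoffs 11, 4, 10, 6 → best response Safe.
Lab A against Novel: payoffs 3, 4, 11, 7 → best response Novel.
Lab A against Risky: payoffs 8, 11, 9, 2 → best response Incremental.
Lab A against Moonshot: payoffs 4, 2, 8, 0 → best response Novel.
Lab B against Safe: payoffs 12, 1, 2, 3 → best response Incremental.
Lab B against Incremental: payoffs 5, 1, 12, 9 → best response Risky.
Lab B against Novel: payoffs 1, 3, 5, 11 → best response Moonshot.
Lab B against Risky: payoffs 0, 5, 8, 2 → best response Risky.
Mutual best responses: (Safe, Incremental); (Incremental, Risky); (Novel, Moonshot).

The pure Nash equilibria are (Safe, Incremental); (Incremental, Risky); (Novel, Moonshot).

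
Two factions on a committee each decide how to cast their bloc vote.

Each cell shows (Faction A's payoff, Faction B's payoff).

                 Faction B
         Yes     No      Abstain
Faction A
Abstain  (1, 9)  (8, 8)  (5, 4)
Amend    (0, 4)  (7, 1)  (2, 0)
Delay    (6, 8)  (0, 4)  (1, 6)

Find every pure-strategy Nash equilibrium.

Pure NE: (Delay, Yes)

For each strategy profile, look for a profitable unilateral deviation.
(Abstain, Yes): Faction A can switch to Delay (1 → 6). Not NE.
(Abstain, No): Faction B can switch to Yes (8 → 9). Not NE.
(Abstain, Abstain): Faction B can switch to Yes (4 → 9). Not NE.
(Amend, Yes): Faction A can switch to Abstain (0 → 1). Not NE.
(Amend, No): Faction A can switch to Abstain (7 → 8). Not NE.
(Amend, Abstain): Faction A can switch to Abstain (2 → 5). Not NE.
(Delay, Yes): Faction A gets 6, best alternative 1; Faction B gets 8, best alternative 6. No profitable deviation — NE.
(The remaining 2 profiles each have a profitable deviation by the same check.)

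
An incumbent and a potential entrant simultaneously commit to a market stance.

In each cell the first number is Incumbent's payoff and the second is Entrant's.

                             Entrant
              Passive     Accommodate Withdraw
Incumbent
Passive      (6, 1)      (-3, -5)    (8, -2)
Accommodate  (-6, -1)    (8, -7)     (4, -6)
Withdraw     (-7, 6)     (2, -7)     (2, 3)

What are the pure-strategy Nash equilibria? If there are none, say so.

For each strategy profile, look for a profitable unilateral deviation.
(Passive, Passive): Incumbent gets 6, best alternative -6; Entrant gets 1, best alternative -2. No profitable deviation — NE.
(Passive, Accommodate): Incumbent can switch to Accommodate (-3 → 8). Not NE.
(Passive, Withdraw): Entrant can switch to Passive (-2 → 1). Not NE.
(Accommodate, Passive): Incumbent can switch to Passive (-6 → 6). Not NE.
(Accommodate, Accommodate): Entrant can switch to Passive (-7 → -1). Not NE.
(Accommodate, Withdraw): Incumbent can switch to Passive (4 → 8). Not NE.
(Withdraw, Passive): Incumbent can switch to Passive (-7 → 6). Not NE.
(Withdraw, Accommodate): Incumbent can switch to Accommodate (2 → 8). Not NE.
(Withdraw, Withdraw): Incumbent can switch to Passive (2 → 8). Not NE.

(Passive, Passive)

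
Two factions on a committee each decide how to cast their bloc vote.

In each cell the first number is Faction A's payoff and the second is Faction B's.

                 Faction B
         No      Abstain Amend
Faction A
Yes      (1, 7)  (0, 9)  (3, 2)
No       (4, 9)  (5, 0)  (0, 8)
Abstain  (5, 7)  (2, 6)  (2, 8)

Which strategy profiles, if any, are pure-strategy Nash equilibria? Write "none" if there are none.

Faction A against No: payoffs 1, 4, 5 → best response Abstain.
Faction A against Abstain: payoffs 0, 5, 2 → best response No.
Faction A against Amend: payoffs 3, 0, 2 → best response Yes.
Faction B against Yes: payoffs 7, 9, 2 → best response Abstain.
Faction B against No: payoffs 9, 0, 8 → best response No.
Faction B against Abstain: payoffs 7, 6, 8 → best response Amend.
No profile is a mutual best response for all players.

No pure-strategy Nash equilibrium.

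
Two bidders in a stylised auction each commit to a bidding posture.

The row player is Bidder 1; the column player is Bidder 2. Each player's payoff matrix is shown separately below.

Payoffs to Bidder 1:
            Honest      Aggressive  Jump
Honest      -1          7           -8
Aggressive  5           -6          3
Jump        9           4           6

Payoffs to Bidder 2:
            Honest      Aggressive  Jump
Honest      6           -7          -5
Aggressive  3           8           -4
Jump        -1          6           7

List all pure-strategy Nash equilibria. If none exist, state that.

For each strategy profile, look for a profitable unilateral deviation.
(Honest, Honest): Bidder 1 can switch to Aggressive (-1 → 5). Not NE.
(Honest, Aggressive): Bidder 2 can switch to Honest (-7 → 6). Not NE.
(Honest, Jump): Bidder 1 can switch to Aggressive (-8 → 3). Not NE.
(Aggressive, Honest): Bidder 1 can switch to Jump (5 → 9). Not NE.
(Aggressive, Aggressive): Bidder 1 can switch to Honest (-6 → 7). Not NE.
(Aggressive, Jump): Bidder 1 can switch to Jump (3 → 6). Not NE.
(Jump, Jump): Bidder 1 gets 6, best alternative 3; Bidder 2 gets 7, best alternative 6. No profitable deviation — NE.
(The remaining 2 profiles each have a profitable deviation by the same check.)

Pure NE: (Jump, Jump)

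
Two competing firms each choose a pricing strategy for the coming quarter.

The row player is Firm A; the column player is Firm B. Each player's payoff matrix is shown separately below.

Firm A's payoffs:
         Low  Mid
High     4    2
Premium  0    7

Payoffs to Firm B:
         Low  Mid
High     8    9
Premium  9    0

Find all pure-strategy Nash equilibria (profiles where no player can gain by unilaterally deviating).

(High, Low): Firm B can switch to Mid (8 → 9). Not NE.
(High, Mid): Firm A can switch to Premium (2 → 7). Not NE.
(Premium, Low): Firm A can switch to High (0 → 4). Not NE.
(Premium, Mid): Firm B can switch to Low (0 → 9). Not NE.

none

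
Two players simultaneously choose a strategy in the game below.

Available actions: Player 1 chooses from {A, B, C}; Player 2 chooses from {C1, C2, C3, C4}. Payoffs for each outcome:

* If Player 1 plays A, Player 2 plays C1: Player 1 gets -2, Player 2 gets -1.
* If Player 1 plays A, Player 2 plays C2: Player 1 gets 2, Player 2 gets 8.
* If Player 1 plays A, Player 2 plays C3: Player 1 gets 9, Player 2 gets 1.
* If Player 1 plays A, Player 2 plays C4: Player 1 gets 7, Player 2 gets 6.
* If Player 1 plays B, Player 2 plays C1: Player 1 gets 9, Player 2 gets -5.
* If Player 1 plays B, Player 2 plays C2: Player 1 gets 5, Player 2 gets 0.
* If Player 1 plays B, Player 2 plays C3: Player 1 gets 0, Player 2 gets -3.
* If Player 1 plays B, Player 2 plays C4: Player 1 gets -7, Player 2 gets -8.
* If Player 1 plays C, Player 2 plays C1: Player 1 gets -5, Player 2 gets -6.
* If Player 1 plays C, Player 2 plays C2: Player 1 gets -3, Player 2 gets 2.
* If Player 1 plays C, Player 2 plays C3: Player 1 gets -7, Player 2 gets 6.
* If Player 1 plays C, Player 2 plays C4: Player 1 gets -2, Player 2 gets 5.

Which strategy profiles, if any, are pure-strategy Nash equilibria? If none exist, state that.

(A, C1): Player 1 can switch to B (-2 → 9). Not NE.
(A, C2): Player 1 can switch to B (2 → 5). Not NE.
(A, C3): Player 2 can switch to C2 (1 → 8). Not NE.
(A, C4): Player 2 can switch to C2 (6 → 8). Not NE.
(B, C1): Player 2 can switch to C2 (-5 → 0). Not NE.
(B, C2): Player 1 gets 5, best alternative 2; Player 2 gets 0, best alternative -3. No profitable deviation — NE.
(B, C3): Player 1 can switch to A (0 → 9). Not NE.
(The remaining 5 profiles each have a profitable deviation by the same check.)

The unique pure-strategy Nash equilibrium is (B, C2).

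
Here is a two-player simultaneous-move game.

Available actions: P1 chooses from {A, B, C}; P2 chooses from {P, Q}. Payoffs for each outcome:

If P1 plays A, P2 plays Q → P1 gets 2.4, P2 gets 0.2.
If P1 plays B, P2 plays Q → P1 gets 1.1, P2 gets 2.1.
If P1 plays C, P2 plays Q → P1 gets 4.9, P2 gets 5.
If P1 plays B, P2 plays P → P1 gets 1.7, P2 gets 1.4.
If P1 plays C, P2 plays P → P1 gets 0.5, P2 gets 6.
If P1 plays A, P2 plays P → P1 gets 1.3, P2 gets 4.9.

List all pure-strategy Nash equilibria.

No pure-strategy Nash equilibrium.

Check each profile: it is a Nash equilibrium iff no player can strictly gain by switching unilaterally.
(A, P): P1 can switch to B (1.3 → 1.7). Not NE.
(A, Q): P1 can switch to C (2.4 → 4.9). Not NE.
(B, P): P2 can switch to Q (1.4 → 2.1). Not NE.
(B, Q): P1 can switch to A (1.1 → 2.4). Not NE.
(C, P): P1 can switch to A (0.5 → 1.3). Not NE.
(C, Q): P2 can switch to P (5 → 6). Not NE.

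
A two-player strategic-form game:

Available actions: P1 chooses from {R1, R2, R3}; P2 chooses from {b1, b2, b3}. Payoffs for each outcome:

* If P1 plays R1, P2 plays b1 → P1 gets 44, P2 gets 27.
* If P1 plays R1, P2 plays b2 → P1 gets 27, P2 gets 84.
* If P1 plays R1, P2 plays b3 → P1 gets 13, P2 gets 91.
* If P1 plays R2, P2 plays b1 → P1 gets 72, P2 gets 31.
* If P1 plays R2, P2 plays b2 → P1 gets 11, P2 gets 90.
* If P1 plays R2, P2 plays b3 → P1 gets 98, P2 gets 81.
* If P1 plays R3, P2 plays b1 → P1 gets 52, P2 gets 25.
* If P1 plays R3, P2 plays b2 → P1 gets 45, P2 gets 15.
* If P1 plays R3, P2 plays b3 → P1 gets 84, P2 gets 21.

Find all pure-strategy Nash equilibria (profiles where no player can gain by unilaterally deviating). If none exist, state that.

none

P1 against b1: payoffs 44, 72, 52 → best response R2.
P1 against b2: payoffs 27, 11, 45 → best response R3.
P1 against b3: payoffs 13, 98, 84 → best response R2.
P2 against R1: payoffs 27, 84, 91 → best response b3.
P2 against R2: payoffs 31, 90, 81 → best response b2.
P2 against R3: payoffs 25, 15, 21 → best response b1.
No profile is a mutual best response for all players.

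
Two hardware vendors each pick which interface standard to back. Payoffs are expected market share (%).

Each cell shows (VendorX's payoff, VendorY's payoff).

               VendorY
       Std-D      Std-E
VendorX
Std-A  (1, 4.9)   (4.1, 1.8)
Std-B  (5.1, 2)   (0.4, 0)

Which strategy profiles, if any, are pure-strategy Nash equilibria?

(Std-B, Std-D)

VendorX against Std-D: payoffs 1, 5.1 → best response Std-B.
VendorX against Std-E: payoffs 4.1, 0.4 → best response Std-A.
VendorY against Std-A: payoffs 4.9, 1.8 → best response Std-D.
VendorY against Std-B: payoffs 2, 0 → best response Std-D.
Mutual best responses: (Std-B, Std-D).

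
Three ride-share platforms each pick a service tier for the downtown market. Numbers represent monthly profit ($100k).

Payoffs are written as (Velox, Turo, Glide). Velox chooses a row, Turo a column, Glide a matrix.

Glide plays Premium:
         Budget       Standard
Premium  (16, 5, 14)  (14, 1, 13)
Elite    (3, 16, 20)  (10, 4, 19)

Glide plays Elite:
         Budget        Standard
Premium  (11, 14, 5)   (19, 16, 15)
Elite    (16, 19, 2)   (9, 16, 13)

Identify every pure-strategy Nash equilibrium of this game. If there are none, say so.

Check each profile: it is a Nash equilibrium iff no player can strictly gain by switching unilaterally.
(Premium, Budget, Premium): Velox gets 16, best alternative 3; Turo gets 5, best alternative 1; Glide gets 14, best alternative 5. No profitable deviation — NE.
(Premium, Budget, Elite): Velox can switch to Elite (11 → 16). Not NE.
(Premium, Standard, Premium): Turo can switch to Budget (1 → 5). Not NE.
(Premium, Standard, Elite): Velox gets 19, best alternative 9; Turo gets 16, best alternative 14; Glide gets 15, best alternative 13. No profitable deviation — NE.
(Elite, Budget, Premium): Velox can switch to Premium (3 → 16). Not NE.
(Elite, Budget, Elite): Glide can switch to Premium (2 → 20). Not NE.
(Elite, Standard, Premium): Velox can switch to Premium (10 → 14). Not NE.
(Elite, Standard, Elite): Velox can switch to Premium (9 → 19). Not NE.

(Premium, Budget, Premium) and (Premium, Standard, Elite)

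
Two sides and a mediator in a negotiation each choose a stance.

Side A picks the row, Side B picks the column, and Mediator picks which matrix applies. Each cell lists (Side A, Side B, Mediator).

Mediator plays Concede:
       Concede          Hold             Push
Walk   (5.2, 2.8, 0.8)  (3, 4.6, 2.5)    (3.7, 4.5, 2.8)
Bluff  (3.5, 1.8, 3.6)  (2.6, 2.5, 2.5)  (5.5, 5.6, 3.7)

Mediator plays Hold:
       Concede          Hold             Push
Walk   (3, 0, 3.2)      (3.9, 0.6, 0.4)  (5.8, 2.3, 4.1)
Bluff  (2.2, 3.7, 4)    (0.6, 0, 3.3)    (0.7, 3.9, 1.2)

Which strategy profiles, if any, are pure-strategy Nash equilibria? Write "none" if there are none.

(Walk, Hold, Concede) and (Walk, Push, Hold) and (Bluff, Push, Concede)

Side A against (Concede, Concede): payoffs 5.2, 3.5 → best response Walk.
Side A against (Concede, Hold): payoffs 3, 2.2 → best response Walk.
Side A against (Hold, Concede): payoffs 3, 2.6 → best response Walk.
Side A against (Hold, Hold): payoffs 3.9, 0.6 → best response Walk.
Side A against (Push, Concede): payoffs 3.7, 5.5 → best response Bluff.
Side A against (Push, Hold): payoffs 5.8, 0.7 → best response Walk.
Side B against (Walk, Concede): payoffs 2.8, 4.6, 4.5 → best response Hold.
Side B against (Walk, Hold): payoffs 0, 0.6, 2.3 → best response Push.
Side B against (Bluff, Concede): payoffs 1.8, 2.5, 5.6 → best response Push.
Side B against (Bluff, Hold): payoffs 3.7, 0, 3.9 → best response Push.
Mediator against (Walk, Concede): payoffs 0.8, 3.2 → best response Hold.
Mediator against (Walk, Hold): payoffs 2.5, 0.4 → best response Concede.
Mediator against (Walk, Push): payoffs 2.8, 4.1 → best response Hold.
Mediator against (Bluff, Concede): payoffs 3.6, 4 → best response Hold.
Mediator against (Bluff, Hold): payoffs 2.5, 3.3 → best response Hold.
Mediator against (Bluff, Push): payoffs 3.7, 1.2 → best response Concede.
Mutual best responses: (Walk, Hold, Concede); (Walk, Push, Hold); (Bluff, Push, Concede).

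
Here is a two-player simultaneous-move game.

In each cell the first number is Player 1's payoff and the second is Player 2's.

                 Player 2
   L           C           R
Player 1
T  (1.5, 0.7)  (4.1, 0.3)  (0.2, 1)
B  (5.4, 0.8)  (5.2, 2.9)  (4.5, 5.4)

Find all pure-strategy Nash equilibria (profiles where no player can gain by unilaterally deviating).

Player 1 against L: payoffs 1.5, 5.4 → best response B.
Player 1 against C: payoffs 4.1, 5.2 → best response B.
Player 1 against R: payoffs 0.2, 4.5 → best response B.
Player 2 against T: payoffs 0.7, 0.3, 1 → best response R.
Player 2 against B: payoffs 0.8, 2.9, 5.4 → best response R.
Mutual best responses: (B, R).

The unique pure-strategy Nash equilibrium is (B, R).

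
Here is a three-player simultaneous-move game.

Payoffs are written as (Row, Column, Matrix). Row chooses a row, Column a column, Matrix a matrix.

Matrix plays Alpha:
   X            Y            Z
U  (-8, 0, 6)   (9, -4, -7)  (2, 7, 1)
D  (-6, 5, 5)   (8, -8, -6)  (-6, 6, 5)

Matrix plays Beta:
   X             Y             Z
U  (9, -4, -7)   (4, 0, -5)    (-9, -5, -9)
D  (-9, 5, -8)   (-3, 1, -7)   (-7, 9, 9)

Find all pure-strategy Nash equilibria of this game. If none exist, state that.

Pure-strategy Nash equilibria: (U, Y, Beta); (U, Z, Alpha); (D, Z, Beta)

(U, X, Alpha): Row can switch to D (-8 → -6). Not NE.
(U, X, Beta): Column can switch to Y (-4 → 0). Not NE.
(U, Y, Alpha): Column can switch to X (-4 → 0). Not NE.
(U, Y, Beta): Row gets 4, best alternative -3; Column gets 0, best alternative -4; Matrix gets -5, best alternative -7. No profitable deviation — NE.
(U, Z, Alpha): Row gets 2, best alternative -6; Column gets 7, best alternative 0; Matrix gets 1, best alternative -9. No profitable deviation — NE.
(U, Z, Beta): Row can switch to D (-9 → -7). Not NE.
(D, X, Alpha): Column can switch to Z (5 → 6). Not NE.
(D, X, Beta): Row can switch to U (-9 → 9). Not NE.
(D, Y, Alpha): Row can switch to U (8 → 9). Not NE.
(D, Y, Beta): Row can switch to U (-3 → 4). Not NE.
(D, Z, Beta): Row gets -7, best alternative -9; Column gets 9, best alternative 5; Matrix gets 9, best alternative 5. No profitable deviation — NE.
(The remaining 1 profile has a profitable deviation by the same check.)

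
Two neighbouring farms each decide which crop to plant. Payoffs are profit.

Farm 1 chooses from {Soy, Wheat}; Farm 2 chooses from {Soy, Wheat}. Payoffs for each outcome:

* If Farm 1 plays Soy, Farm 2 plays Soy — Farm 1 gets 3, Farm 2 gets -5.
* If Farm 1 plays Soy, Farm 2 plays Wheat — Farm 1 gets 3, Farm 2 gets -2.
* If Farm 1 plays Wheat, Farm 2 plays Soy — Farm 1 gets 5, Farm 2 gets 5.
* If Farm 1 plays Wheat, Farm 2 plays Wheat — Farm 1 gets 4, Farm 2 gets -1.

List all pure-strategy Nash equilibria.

Mark each player's best response to every combination of opponents' strategies; a profile where every player is best-responding is a pure Nash equilibrium.
Farm 1 against Soy: payoffs 3, 5 → best response Wheat.
Farm 1 against Wheat: payoffs 3, 4 → best response Wheat.
Farm 2 against Soy: payoffs -5, -2 → best response Wheat.
Farm 2 against Wheat: payoffs 5, -1 → best response Soy.
Mutual best responses: (Wheat, Soy).

(Wheat, Soy)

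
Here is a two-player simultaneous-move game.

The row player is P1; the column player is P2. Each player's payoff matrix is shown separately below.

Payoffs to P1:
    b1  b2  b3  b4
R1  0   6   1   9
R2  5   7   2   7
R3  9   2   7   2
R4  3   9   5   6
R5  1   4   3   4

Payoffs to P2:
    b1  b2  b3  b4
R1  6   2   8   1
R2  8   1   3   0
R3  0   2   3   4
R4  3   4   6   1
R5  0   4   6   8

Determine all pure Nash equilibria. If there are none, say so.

No pure-strategy Nash equilibrium.

P1 against b1: payoffs 0, 5, 9, 3, 1 → best response R3.
P1 against b2: payoffs 6, 7, 2, 9, 4 → best response R4.
P1 against b3: payoffs 1, 2, 7, 5, 3 → best response R3.
P1 against b4: payoffs 9, 7, 2, 6, 4 → best response R1.
P2 against R1: payoffs 6, 2, 8, 1 → best response b3.
P2 against R2: payoffs 8, 1, 3, 0 → best response b1.
P2 against R3: payoffs 0, 2, 3, 4 → best response b4.
P2 against R4: payoffs 3, 4, 6, 1 → best response b3.
P2 against R5: payoffs 0, 4, 6, 8 → best response b4.
No profile is a mutual best response for all players.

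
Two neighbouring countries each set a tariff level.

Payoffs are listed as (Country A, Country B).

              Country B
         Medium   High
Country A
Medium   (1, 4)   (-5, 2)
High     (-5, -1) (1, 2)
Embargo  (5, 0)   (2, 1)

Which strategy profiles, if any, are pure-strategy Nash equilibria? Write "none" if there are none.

Pure NE: (Embargo, High)

Mark each player's best response to every combination of opponents' strategies; a profile where every player is best-responding is a pure Nash equilibrium.
Country A against Medium: payoffs 1, -5, 5 → best response Embargo.
Country A against High: payoffs -5, 1, 2 → best response Embargo.
Country B against Medium: payoffs 4, 2 → best response Medium.
Country B against High: payoffs -1, 2 → best response High.
Country B against Embargo: payoffs 0, 1 → best response High.
Mutual best responses: (Embargo, High).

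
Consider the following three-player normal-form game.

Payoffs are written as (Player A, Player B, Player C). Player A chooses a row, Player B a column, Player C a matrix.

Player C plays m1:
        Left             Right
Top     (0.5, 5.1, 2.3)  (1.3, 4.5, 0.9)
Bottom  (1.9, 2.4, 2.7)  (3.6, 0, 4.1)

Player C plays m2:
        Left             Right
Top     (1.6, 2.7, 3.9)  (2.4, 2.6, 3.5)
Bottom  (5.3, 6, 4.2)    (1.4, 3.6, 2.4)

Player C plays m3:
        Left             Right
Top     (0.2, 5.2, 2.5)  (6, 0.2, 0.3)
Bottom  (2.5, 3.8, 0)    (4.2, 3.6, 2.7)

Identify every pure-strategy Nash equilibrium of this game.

For each strategy profile, look for a profitable unilateral deviation.
(Top, Left, m1): Player A can switch to Bottom (0.5 → 1.9). Not NE.
(Top, Left, m2): Player A can switch to Bottom (1.6 → 5.3). Not NE.
(Top, Left, m3): Player A can switch to Bottom (0.2 → 2.5). Not NE.
(Top, Right, m1): Player A can switch to Bottom (1.3 → 3.6). Not NE.
(Top, Right, m2): Player B can switch to Left (2.6 → 2.7). Not NE.
(Top, Right, m3): Player B can switch to Left (0.2 → 5.2). Not NE.
(Bottom, Left, m1): Player C can switch to m2 (2.7 → 4.2). Not NE.
(Bottom, Left, m2): Player A gets 5.3, best alternative 1.6; Player B gets 6, best alternative 3.6; Player C gets 4.2, best alternative 2.7. No profitable deviation — NE.
(Bottom, Left, m3): Player C can switch to m1 (0 → 2.7). Not NE.
(The remaining 3 profiles each have a profitable deviation by the same check.)

(Bottom, Left, m2)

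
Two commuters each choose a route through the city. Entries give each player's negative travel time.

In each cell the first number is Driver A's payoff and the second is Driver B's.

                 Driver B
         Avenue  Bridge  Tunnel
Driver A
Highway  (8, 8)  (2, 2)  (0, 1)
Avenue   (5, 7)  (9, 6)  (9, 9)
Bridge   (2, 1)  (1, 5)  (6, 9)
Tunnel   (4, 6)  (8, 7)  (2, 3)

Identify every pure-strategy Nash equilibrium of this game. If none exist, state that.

Check each profile: it is a Nash equilibrium iff no player can strictly gain by switching unilaterally.
(Highway, Avenue): Driver A gets 8, best alternative 5; Driver B gets 8, best alternative 2. No profitable deviation — NE.
(Highway, Bridge): Driver A can switch to Avenue (2 → 9). Not NE.
(Highway, Tunnel): Driver A can switch to Avenue (0 → 9). Not NE.
(Avenue, Avenue): Driver A can switch to Highway (5 → 8). Not NE.
(Avenue, Bridge): Driver B can switch to Avenue (6 → 7). Not NE.
(Avenue, Tunnel): Driver A gets 9, best alternative 6; Driver B gets 9, best alternative 7. No profitable deviation — NE.
(Bridge, Avenue): Driver A can switch to Highway (2 → 8). Not NE.
(Bridge, Bridge): Driver A can switch to Highway (1 → 2). Not NE.
(The remaining 4 profiles each have a profitable deviation by the same check.)

(Highway, Avenue) and (Avenue, Tunnel)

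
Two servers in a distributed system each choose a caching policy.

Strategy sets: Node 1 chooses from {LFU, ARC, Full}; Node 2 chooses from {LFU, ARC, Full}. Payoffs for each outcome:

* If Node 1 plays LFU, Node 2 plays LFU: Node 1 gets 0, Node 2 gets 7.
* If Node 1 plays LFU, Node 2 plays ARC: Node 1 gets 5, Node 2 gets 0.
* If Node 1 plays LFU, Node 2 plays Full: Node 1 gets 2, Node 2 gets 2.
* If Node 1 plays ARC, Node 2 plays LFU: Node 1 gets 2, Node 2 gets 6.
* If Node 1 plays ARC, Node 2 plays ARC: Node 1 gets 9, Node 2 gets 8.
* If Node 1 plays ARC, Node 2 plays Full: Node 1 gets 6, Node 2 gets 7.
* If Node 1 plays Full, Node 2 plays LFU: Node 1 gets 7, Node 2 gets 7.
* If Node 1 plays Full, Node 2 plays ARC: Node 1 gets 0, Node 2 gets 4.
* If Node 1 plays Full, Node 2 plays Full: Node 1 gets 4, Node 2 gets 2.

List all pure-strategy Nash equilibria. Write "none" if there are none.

For each player, find the best response to each opponent profile; mutual best responses are the pure NE.
Node 1 against LFU: payoffs 0, 2, 7 → best response Full.
Node 1 against ARC: payoffs 5, 9, 0 → best response ARC.
Node 1 against Full: payoffs 2, 6, 4 → best response ARC.
Node 2 against LFU: payoffs 7, 0, 2 → best response LFU.
Node 2 against ARC: payoffs 6, 8, 7 → best response ARC.
Node 2 against Full: payoffs 7, 4, 2 → best response LFU.
Mutual best responses: (ARC, ARC); (Full, LFU).

The pure Nash equilibria are (ARC, ARC), (Full, LFU).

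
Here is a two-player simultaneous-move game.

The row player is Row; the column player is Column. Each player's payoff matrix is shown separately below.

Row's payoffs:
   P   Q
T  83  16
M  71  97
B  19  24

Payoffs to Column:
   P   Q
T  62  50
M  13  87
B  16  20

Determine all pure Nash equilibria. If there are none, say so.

Check each profile: it is a Nash equilibrium iff no player can strictly gain by switching unilaterally.
(T, P): Row gets 83, best alternative 71; Column gets 62, best alternative 50. No profitable deviation — NE.
(T, Q): Row can switch to M (16 → 97). Not NE.
(M, P): Row can switch to T (71 → 83). Not NE.
(M, Q): Row gets 97, best alternative 24; Column gets 87, best alternative 13. No profitable deviation — NE.
(B, P): Row can switch to T (19 → 83). Not NE.
(B, Q): Row can switch to M (24 → 97). Not NE.

The pure Nash equilibria are (T, P) and (M, Q).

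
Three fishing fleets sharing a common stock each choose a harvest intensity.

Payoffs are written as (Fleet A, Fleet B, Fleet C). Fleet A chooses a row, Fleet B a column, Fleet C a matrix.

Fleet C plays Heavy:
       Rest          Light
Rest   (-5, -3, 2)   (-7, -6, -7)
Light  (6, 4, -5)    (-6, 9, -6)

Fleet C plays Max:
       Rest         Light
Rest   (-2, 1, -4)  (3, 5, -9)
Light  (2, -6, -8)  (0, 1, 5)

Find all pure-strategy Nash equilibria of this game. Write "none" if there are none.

No pure-strategy Nash equilibrium.

Fleet A against (Rest, Heavy): payoffs -5, 6 → best response Light.
Fleet A against (Rest, Max): payoffs -2, 2 → best response Light.
Fleet A against (Light, Heavy): payoffs -7, -6 → best response Light.
Fleet A against (Light, Max): payoffs 3, 0 → best response Rest.
Fleet B against (Rest, Heavy): payoffs -3, -6 → best response Rest.
Fleet B against (Rest, Max): payoffs 1, 5 → best response Light.
Fleet B against (Light, Heavy): payoffs 4, 9 → best response Light.
Fleet B against (Light, Max): payoffs -6, 1 → best response Light.
Fleet C against (Rest, Rest): payoffs 2, -4 → best response Heavy.
Fleet C against (Rest, Light): payoffs -7, -9 → best response Heavy.
Fleet C against (Light, Rest): payoffs -5, -8 → best response Heavy.
Fleet C against (Light, Light): payoffs -6, 5 → best response Max.
No profile is a mutual best response for all players.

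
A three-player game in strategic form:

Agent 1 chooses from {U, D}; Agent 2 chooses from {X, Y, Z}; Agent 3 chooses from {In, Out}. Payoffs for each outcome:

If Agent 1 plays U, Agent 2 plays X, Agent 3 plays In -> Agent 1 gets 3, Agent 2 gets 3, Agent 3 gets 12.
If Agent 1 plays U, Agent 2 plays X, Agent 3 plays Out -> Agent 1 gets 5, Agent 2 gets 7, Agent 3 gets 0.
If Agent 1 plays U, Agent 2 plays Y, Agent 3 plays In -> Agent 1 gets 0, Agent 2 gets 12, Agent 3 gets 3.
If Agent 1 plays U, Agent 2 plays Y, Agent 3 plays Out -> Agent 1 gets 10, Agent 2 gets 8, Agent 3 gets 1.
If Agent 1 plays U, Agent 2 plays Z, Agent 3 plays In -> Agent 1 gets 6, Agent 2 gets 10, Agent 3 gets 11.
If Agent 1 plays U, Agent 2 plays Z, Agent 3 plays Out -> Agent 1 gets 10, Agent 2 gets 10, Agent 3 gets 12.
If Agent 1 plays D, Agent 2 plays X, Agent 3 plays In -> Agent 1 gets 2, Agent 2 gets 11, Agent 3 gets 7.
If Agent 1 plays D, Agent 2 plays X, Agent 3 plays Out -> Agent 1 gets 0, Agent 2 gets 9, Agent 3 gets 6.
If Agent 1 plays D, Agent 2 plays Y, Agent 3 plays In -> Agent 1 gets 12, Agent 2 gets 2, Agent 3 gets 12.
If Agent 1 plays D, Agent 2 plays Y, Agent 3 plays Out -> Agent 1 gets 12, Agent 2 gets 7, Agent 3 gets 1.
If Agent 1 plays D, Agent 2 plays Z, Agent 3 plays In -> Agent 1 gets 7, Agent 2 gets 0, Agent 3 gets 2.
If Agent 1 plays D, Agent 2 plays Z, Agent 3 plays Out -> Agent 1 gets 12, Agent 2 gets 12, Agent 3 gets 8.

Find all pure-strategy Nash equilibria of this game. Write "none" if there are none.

Pure NE: (D, Z, Out)

Check each profile: it is a Nash equilibrium iff no player can strictly gain by switching unilaterally.
(U, X, In): Agent 2 can switch to Y (3 → 12). Not NE.
(U, X, Out): Agent 2 can switch to Y (7 → 8). Not NE.
(U, Y, In): Agent 1 can switch to D (0 → 12). Not NE.
(U, Y, Out): Agent 1 can switch to D (10 → 12). Not NE.
(U, Z, In): Agent 1 can switch to D (6 → 7). Not NE.
(U, Z, Out): Agent 1 can switch to D (10 → 12). Not NE.
(D, X, In): Agent 1 can switch to U (2 → 3). Not NE.
(D, X, Out): Agent 1 can switch to U (0 → 5). Not NE.
(D, Y, In): Agent 2 can switch to X (2 → 11). Not NE.
(D, Y, Out): Agent 2 can switch to X (7 → 9). Not NE.
(D, Z, Out): Agent 1 gets 12, best alternative 10; Agent 2 gets 12, best alternative 9; Agent 3 gets 8, best alternative 2. No profitable deviation — NE.
(The remaining 1 profile has a profitable deviation by the same check.)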